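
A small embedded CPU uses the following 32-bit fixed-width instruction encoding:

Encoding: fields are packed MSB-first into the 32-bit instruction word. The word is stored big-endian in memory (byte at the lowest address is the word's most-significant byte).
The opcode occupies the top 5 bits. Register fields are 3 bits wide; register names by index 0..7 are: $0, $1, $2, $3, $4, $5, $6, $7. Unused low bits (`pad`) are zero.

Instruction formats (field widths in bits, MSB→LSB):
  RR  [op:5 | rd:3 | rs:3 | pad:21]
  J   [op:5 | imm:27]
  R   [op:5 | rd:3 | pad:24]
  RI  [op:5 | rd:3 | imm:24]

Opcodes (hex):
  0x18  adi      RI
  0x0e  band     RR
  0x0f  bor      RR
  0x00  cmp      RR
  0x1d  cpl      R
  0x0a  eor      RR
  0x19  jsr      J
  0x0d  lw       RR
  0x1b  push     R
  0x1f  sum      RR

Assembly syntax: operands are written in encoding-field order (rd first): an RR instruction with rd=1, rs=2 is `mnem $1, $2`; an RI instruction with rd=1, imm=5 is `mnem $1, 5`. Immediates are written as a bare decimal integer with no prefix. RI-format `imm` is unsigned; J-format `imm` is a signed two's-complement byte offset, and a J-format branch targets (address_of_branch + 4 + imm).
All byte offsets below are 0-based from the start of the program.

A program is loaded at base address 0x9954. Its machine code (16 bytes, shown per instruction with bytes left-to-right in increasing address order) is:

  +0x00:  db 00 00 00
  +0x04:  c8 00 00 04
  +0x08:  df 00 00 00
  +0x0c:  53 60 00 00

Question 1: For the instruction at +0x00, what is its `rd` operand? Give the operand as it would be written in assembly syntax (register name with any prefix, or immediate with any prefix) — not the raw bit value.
off 0x00: read db 00 00 00 as big → 0xdb000000
  op=0xdb000000>>27=0x1b ⇒ push (R)
  rd@[26:24]=0x3 ⇒ $3

$3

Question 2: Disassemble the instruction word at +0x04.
[04] c8 00 00 04 → 0xc8000004
  top 5b → 0x19 → jsr [J]
  imm: (w>>0)&0x7ffffff=0x4 → 4

jsr 4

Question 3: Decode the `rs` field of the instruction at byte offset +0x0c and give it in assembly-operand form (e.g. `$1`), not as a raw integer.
$3

+0x0c: 53 60 00 00 ⇒ word 0x53600000 (big)
  op=0x53600000>>27=0xa ⇒ eor (RR)
  rd@[26:24]=0x3 ⇒ $3
  rs@[23:21]=0x3 ⇒ $3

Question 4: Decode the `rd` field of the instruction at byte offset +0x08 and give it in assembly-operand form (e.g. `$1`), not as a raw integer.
+0x08: df 00 00 00 ⇒ word 0xdf000000 (big)
  op=0xdf000000>>27=0x1b ⇒ push (R)
  rd: (w>>24)&0x7=0x7 → $7

$7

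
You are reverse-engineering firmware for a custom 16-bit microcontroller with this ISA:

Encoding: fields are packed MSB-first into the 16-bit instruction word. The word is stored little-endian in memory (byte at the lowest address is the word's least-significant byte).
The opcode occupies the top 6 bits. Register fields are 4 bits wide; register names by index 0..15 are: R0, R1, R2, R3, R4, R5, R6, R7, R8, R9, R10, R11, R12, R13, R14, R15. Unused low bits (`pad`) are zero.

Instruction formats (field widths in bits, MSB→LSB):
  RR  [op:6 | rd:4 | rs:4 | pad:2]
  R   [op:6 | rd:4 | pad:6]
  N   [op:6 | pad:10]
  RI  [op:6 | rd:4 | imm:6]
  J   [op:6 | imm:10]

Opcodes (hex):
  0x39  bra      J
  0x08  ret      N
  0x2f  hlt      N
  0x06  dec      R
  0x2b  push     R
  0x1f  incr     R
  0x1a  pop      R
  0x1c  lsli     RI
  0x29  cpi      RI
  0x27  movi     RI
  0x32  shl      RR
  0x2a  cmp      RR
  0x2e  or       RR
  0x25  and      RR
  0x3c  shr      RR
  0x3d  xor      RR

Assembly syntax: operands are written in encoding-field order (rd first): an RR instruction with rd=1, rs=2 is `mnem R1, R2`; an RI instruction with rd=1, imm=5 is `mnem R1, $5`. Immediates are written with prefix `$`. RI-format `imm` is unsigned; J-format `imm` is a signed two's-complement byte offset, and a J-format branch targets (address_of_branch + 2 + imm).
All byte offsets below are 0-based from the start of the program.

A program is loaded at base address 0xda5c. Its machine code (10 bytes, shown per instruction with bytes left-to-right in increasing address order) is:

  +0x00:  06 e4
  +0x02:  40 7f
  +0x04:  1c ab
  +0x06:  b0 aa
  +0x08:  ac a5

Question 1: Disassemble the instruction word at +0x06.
cmp R10, R12

@+06  little-endian(b0 aa) = 0xaab0
  opcode bits[15:10]=0x2a: cmp/RR
  [9:6] rd=10 = R10
  [5:2] rs=12 = R12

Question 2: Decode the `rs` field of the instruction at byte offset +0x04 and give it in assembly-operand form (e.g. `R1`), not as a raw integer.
[04] 1c ab → 0xab1c
  top 6b → 0x2a → cmp [RR]
  rd@[9:6]=0xc ⇒ R12
  rs@[5:2]=0x7 ⇒ R7

R7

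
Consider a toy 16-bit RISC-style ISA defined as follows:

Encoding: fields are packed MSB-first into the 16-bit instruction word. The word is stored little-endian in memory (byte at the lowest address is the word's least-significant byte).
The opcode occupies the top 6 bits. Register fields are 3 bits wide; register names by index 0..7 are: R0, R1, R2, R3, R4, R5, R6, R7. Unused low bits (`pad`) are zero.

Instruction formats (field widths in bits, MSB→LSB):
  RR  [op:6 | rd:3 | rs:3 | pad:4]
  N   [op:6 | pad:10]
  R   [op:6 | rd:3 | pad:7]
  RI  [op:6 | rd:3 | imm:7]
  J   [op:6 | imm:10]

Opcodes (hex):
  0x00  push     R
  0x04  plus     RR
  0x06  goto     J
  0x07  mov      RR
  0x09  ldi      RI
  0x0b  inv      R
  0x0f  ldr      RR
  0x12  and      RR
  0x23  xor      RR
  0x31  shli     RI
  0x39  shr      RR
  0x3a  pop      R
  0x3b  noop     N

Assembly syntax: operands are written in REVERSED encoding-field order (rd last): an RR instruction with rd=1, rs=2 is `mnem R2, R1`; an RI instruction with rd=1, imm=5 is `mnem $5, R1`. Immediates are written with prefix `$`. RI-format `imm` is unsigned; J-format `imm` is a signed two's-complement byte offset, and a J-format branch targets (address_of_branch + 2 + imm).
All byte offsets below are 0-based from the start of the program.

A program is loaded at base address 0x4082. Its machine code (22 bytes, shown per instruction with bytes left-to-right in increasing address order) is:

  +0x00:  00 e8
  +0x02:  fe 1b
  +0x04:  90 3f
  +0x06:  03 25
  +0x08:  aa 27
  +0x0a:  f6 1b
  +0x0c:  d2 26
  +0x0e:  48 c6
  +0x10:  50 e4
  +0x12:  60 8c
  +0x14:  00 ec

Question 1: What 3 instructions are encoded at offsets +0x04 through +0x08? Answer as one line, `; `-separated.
+0x04: 90 3f ⇒ word 0x3f90 (little)
  op=0x3f90>>10=0xf ⇒ ldr (RR)
  rd: (w>>7)&0x7=0x7 → R7
  rs: (w>>4)&0x7=0x1 → R1
+0x06: 03 25 ⇒ word 0x2503 (little)
  op=0x2503>>10=0x9 ⇒ ldi (RI)
  rd: (w>>7)&0x7=0x2 → R2
  imm: (w>>0)&0x7f=0x3 → $3
+0x08: aa 27 ⇒ word 0x27aa (little)
  op=0x27aa>>10=0x9 ⇒ ldi (RI)
  rd: (w>>7)&0x7=0x7 → R7
  imm: (w>>0)&0x7f=0x2a → $42

ldr R1, R7; ldi $3, R2; ldi $42, R7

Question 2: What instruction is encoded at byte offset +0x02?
goto $-2

off 0x02: read fe 1b as little → 0x1bfe
  opcode bits[15:10]=0x6: goto/J
  imm@[9:0]=0x3fe (s10→-2) ⇒ $-2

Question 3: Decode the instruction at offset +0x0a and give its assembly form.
@+0a  little-endian(f6 1b) = 0x1bf6
  op=0x1bf6>>10=0x6 ⇒ goto (J)
  imm: (w>>0)&0x3ff=0x3f6 (s10→-10) → $-10

goto $-10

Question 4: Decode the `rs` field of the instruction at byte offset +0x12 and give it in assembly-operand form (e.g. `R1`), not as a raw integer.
+0x12: 60 8c ⇒ word 0x8c60 (little)
  op=0x8c60>>10=0x23 ⇒ xor (RR)
  rd@[9:7]=0x0 ⇒ R0
  rs@[6:4]=0x6 ⇒ R6

R6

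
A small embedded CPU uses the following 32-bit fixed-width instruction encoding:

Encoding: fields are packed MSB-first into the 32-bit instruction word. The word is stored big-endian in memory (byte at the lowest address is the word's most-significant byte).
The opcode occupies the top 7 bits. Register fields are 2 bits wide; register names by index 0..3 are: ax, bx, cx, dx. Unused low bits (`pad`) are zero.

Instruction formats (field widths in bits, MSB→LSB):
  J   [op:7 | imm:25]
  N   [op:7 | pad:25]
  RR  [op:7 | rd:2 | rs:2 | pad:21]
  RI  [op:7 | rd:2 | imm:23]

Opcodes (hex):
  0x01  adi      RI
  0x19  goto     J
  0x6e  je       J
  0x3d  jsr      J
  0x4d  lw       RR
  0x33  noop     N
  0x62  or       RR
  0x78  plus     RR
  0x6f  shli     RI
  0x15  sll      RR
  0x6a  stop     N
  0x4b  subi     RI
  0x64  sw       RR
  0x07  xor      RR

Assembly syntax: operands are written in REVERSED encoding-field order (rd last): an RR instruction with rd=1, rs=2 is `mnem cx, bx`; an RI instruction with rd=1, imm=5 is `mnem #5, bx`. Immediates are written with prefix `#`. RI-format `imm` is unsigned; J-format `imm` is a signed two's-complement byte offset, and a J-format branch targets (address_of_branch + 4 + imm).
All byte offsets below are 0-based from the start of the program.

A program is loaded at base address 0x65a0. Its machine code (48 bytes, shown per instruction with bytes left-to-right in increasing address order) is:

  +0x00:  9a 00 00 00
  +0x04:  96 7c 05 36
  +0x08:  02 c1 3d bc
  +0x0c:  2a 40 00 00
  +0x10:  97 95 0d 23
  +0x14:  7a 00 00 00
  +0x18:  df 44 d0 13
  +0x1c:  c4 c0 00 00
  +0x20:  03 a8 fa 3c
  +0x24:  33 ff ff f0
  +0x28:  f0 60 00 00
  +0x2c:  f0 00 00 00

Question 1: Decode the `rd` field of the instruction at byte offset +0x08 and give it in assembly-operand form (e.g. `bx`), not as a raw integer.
off 0x08: read 02 c1 3d bc as big → 0x02c13dbc
  top 7b → 0x1 → adi [RI]
  rd: (w>>23)&0x3=0x1 → bx
  imm: (w>>0)&0x7fffff=0x413dbc → #4275644

bx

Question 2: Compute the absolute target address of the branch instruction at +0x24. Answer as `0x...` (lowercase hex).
@+24  big-endian(33 ff ff f0) = 0x33fffff0
  op=0x33fffff0>>25=0x19 ⇒ goto (J)
  imm: (w>>0)&0x1ffffff=0x1fffff0 (s25→-16) → #-16
  target = base 0x65a0 + off 0x24 + 4 + imm -16 = 0x65b8

0x65b8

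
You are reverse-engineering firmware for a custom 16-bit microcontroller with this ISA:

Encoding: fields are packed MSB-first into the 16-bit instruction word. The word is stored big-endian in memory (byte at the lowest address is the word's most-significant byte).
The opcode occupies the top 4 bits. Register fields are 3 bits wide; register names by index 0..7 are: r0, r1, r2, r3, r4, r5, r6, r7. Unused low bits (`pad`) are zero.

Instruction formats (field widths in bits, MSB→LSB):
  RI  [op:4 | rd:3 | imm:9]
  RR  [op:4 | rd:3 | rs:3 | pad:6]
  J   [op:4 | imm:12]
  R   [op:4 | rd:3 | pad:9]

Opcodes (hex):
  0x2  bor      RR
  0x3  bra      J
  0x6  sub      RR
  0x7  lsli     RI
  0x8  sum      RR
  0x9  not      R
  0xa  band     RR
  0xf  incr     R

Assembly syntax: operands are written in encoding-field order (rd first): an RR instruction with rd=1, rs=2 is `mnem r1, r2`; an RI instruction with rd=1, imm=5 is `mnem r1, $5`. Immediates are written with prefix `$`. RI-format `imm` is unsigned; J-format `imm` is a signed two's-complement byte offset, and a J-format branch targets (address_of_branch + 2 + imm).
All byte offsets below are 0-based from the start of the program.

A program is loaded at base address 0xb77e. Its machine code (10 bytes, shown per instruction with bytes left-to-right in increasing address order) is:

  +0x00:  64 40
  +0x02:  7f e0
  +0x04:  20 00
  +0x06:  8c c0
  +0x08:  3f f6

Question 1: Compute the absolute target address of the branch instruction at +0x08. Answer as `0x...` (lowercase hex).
[08] 3f f6 → 0x3ff6
  op=0x3ff6>>12=0x3 ⇒ bra (J)
  [11:0] imm=4086 (s12→-10) = $-10
  target = base 0xb77e + off 0x08 + 2 + imm -10 = 0xb77e

0xb77e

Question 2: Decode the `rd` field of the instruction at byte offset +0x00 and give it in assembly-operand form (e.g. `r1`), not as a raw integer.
@+00  big-endian(64 40) = 0x6440
  op=0x6440>>12=0x6 ⇒ sub (RR)
  [11:9] rd=2 = r2
  [8:6] rs=1 = r1

r2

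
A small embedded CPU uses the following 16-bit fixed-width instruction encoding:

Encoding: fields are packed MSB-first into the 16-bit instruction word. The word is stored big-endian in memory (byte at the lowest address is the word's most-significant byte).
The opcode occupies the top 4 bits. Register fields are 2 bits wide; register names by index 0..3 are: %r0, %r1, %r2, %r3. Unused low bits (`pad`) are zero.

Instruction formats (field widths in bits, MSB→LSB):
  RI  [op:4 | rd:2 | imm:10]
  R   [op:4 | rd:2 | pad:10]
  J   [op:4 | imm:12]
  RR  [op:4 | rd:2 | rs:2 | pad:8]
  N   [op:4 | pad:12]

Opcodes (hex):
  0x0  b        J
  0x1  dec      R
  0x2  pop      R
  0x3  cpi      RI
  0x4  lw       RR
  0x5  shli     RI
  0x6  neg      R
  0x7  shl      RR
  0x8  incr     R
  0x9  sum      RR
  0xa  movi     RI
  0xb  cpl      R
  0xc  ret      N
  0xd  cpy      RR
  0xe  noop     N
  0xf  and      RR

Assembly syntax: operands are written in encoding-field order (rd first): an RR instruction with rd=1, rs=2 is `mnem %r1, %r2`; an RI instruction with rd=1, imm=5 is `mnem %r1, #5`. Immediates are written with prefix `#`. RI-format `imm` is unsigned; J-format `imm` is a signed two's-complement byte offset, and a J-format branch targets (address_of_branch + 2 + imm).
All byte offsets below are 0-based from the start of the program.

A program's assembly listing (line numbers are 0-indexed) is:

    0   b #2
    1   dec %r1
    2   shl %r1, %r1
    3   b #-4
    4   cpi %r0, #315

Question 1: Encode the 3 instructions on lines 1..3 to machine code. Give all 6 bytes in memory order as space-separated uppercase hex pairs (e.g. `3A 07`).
line 1 (dec): pack op=0x1:4|rd=1:2|pad=0:10 = 0x1400; big→ 14 00
line 2 (shl): pack op=0x7:4|rd=1:2|rs=1:2|pad=0:8 = 0x7500; big→ 75 00
line 3 (b): pack op=0x0:4|imm=-4:12 = 0x0ffc; big→ 0f fc

14 00 75 00 0F FC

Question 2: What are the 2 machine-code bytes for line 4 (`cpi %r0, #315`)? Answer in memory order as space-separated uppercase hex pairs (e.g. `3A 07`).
31 3B

4. cpi fields op=0x3:4|rd=0:2|imm=315:10 → word 313bh → 31 3b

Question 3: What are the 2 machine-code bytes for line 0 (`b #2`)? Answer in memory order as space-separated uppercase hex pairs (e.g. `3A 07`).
0. b fields op=0x0:4|imm=2:12 → word 0002h → 00 02

00 02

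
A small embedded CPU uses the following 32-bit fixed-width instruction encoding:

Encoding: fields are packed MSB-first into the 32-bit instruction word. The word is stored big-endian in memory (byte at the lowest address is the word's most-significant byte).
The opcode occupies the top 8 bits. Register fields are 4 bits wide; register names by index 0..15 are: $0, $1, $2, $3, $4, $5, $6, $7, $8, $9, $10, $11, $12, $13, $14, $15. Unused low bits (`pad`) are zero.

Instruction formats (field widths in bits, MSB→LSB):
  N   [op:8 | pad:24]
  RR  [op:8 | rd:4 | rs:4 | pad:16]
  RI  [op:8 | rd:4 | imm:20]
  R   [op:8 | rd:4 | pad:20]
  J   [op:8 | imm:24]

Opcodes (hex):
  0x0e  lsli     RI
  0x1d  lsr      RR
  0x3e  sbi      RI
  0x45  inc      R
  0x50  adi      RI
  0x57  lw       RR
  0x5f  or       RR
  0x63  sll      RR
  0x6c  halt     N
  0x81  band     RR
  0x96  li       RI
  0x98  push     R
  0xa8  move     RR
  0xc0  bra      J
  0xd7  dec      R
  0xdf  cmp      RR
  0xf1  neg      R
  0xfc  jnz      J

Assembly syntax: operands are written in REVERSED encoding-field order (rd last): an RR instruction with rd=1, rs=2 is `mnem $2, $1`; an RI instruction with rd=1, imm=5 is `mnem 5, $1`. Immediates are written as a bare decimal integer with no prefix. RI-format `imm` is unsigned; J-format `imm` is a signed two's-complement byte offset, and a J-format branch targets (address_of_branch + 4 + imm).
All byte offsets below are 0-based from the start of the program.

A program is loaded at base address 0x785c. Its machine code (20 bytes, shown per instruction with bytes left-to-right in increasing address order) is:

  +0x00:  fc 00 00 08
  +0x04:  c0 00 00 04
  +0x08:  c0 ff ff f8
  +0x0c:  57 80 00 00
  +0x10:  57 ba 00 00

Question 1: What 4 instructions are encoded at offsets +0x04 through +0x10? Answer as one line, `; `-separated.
+0x04: c0 00 00 04 ⇒ word 0xc0000004 (big)
  opcode bits[31:24]=0xc0: bra/J
  imm@[23:0]=0x4 ⇒ 4
+0x08: c0 ff ff f8 ⇒ word 0xc0fffff8 (big)
  opcode bits[31:24]=0xc0: bra/J
  imm@[23:0]=0xfffff8 (s24→-8) ⇒ -8
+0x0c: 57 80 00 00 ⇒ word 0x57800000 (big)
  opcode bits[31:24]=0x57: lw/RR
  rd@[23:20]=0x8 ⇒ $8
  rs@[19:16]=0x0 ⇒ $0
+0x10: 57 ba 00 00 ⇒ word 0x57ba0000 (big)
  opcode bits[31:24]=0x57: lw/RR
  rd@[23:20]=0xb ⇒ $11
  rs@[19:16]=0xa ⇒ $10

bra 4; bra -8; lw $0, $8; lw $10, $11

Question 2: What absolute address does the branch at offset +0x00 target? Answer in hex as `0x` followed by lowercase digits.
0x7868

@+00  big-endian(fc 00 00 08) = 0xfc000008
  op=0xfc000008>>24=0xfc ⇒ jnz (J)
  [23:0] imm=8 = 8
  target = base 0x785c + off 0x00 + 4 + imm 8 = 0x7868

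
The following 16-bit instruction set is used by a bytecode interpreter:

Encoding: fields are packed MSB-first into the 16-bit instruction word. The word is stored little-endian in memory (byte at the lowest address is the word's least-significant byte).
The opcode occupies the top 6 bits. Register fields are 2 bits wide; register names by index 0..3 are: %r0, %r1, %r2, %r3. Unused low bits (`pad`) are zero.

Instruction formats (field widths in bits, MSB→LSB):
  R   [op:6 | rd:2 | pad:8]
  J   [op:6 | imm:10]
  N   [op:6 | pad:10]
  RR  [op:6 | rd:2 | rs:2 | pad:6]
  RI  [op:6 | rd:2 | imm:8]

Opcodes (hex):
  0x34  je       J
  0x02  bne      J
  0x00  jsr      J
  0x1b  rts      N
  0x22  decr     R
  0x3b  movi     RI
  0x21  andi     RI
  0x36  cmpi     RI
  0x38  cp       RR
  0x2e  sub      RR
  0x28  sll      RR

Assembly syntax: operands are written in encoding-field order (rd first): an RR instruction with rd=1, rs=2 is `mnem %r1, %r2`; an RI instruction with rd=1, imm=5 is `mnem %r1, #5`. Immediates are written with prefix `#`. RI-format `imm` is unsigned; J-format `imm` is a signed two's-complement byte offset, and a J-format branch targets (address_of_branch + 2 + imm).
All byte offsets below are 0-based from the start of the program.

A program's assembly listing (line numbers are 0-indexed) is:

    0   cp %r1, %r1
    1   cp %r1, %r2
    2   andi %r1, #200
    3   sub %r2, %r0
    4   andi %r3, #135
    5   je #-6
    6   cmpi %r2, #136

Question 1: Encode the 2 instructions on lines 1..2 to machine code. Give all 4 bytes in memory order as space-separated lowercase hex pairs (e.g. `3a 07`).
80 e1 c8 85

L1: cp op=0x38:6|rd=1:2|rs=2:2|pad=0:6 ⇒ 0xe180 ⇒ little 80 e1
L2: andi op=0x21:6|rd=1:2|imm=200:8 ⇒ 0x85c8 ⇒ little c8 85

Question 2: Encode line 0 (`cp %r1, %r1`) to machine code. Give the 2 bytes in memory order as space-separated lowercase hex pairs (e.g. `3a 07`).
40 e1

line 0 (cp): pack op=0x38:6|rd=1:2|rs=1:2|pad=0:6 = 0xe140; little→ 40 e1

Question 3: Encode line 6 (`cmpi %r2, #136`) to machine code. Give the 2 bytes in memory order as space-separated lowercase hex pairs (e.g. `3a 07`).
line 6 (cmpi): pack op=0x36:6|rd=2:2|imm=136:8 = 0xda88; little→ 88 da

88 da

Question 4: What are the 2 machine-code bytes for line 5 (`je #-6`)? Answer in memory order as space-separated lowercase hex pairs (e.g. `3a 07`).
5. je fields op=0x34:6|imm=-6:10 → word d3fah → fa d3

fa d3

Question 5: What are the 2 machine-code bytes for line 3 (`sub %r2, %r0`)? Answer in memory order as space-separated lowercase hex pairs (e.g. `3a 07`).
line 3 (sub): pack op=0x2e:6|rd=2:2|rs=0:2|pad=0:6 = 0xba00; little→ 00 ba

00 ba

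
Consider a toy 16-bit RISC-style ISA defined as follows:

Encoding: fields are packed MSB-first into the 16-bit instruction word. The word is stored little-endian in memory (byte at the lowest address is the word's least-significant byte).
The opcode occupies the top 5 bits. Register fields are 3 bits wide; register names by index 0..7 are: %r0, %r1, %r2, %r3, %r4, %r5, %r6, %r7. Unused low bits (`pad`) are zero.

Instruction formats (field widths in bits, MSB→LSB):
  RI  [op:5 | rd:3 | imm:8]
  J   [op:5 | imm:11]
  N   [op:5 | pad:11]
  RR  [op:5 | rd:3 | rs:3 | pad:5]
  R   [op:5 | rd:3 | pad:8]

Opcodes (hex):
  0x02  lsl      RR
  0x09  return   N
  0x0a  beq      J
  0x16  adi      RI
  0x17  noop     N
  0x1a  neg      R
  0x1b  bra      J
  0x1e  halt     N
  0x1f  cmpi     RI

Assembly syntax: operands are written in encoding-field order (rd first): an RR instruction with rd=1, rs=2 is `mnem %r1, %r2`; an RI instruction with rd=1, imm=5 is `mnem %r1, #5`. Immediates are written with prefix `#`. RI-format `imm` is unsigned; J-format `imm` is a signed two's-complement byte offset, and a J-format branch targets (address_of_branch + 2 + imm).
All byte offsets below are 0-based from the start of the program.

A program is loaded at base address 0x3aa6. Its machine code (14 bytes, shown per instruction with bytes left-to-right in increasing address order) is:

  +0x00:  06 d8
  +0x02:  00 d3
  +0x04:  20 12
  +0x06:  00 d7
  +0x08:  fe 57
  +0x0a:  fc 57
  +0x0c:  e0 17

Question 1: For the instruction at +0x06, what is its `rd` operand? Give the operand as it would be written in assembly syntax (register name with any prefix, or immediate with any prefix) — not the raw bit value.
%r7

off 0x06: read 00 d7 as little → 0xd700
  top 5b → 0x1a → neg [R]
  [10:8] rd=7 = %r7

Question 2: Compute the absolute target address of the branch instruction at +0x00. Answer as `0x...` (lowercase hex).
+0x00: 06 d8 ⇒ word 0xd806 (little)
  top 5b → 0x1b → bra [J]
  imm: (w>>0)&0x7ff=0x6 → #6
  target = base 0x3aa6 + off 0x00 + 2 + imm 6 = 0x3aae

0x3aae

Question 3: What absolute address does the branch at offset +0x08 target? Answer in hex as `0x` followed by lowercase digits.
+0x08: fe 57 ⇒ word 0x57fe (little)
  opcode bits[15:11]=0xa: beq/J
  [10:0] imm=2046 (s11→-2) = #-2
  target = base 0x3aa6 + off 0x08 + 2 + imm -2 = 0x3aae

0x3aae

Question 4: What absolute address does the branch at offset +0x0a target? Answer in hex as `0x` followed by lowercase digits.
0x3aae

off 0x0a: read fc 57 as little → 0x57fc
  op=0x57fc>>11=0xa ⇒ beq (J)
  imm@[10:0]=0x7fc (s11→-4) ⇒ #-4
  target = base 0x3aa6 + off 0x0a + 2 + imm -4 = 0x3aae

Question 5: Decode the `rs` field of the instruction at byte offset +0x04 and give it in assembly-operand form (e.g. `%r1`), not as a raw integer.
%r1

off 0x04: read 20 12 as little → 0x1220
  opcode bits[15:11]=0x2: lsl/RR
  [10:8] rd=2 = %r2
  [7:5] rs=1 = %r1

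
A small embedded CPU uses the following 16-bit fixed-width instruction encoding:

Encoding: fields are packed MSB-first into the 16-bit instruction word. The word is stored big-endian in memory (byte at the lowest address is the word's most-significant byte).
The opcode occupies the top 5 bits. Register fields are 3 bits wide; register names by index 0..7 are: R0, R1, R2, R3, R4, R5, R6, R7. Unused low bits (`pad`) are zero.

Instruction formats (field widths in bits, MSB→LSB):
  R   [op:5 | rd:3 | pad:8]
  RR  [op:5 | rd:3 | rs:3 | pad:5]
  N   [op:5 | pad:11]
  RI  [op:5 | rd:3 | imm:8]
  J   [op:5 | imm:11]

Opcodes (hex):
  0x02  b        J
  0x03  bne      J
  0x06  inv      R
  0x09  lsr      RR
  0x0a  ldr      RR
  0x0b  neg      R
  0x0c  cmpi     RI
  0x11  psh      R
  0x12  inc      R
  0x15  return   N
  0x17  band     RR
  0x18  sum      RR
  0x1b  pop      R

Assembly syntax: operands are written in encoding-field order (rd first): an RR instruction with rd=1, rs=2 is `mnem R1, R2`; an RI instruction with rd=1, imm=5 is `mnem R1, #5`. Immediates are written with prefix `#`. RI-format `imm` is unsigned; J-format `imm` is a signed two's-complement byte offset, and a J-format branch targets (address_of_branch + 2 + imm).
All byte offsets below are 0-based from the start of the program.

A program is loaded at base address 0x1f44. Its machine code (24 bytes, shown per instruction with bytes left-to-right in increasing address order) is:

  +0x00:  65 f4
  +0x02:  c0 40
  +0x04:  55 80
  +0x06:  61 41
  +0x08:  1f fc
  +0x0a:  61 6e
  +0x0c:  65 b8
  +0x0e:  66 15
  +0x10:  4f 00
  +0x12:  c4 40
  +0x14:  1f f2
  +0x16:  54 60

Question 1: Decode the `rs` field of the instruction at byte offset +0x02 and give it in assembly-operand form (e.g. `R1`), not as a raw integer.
+0x02: c0 40 ⇒ word 0xc040 (big)
  op=0xc040>>11=0x18 ⇒ sum (RR)
  [10:8] rd=0 = R0
  [7:5] rs=2 = R2

R2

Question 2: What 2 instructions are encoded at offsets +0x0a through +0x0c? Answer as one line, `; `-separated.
cmpi R1, #110; cmpi R5, #184

[0a] 61 6e → 0x616e
  top 5b → 0xc → cmpi [RI]
  rd@[10:8]=0x1 ⇒ R1
  imm@[7:0]=0x6e ⇒ #110
[0c] 65 b8 → 0x65b8
  top 5b → 0xc → cmpi [RI]
  rd@[10:8]=0x5 ⇒ R5
  imm@[7:0]=0xb8 ⇒ #184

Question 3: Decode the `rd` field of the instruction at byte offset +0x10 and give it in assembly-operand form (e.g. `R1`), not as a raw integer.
R7

@+10  big-endian(4f 00) = 0x4f00
  top 5b → 0x9 → lsr [RR]
  [10:8] rd=7 = R7
  [7:5] rs=0 = R0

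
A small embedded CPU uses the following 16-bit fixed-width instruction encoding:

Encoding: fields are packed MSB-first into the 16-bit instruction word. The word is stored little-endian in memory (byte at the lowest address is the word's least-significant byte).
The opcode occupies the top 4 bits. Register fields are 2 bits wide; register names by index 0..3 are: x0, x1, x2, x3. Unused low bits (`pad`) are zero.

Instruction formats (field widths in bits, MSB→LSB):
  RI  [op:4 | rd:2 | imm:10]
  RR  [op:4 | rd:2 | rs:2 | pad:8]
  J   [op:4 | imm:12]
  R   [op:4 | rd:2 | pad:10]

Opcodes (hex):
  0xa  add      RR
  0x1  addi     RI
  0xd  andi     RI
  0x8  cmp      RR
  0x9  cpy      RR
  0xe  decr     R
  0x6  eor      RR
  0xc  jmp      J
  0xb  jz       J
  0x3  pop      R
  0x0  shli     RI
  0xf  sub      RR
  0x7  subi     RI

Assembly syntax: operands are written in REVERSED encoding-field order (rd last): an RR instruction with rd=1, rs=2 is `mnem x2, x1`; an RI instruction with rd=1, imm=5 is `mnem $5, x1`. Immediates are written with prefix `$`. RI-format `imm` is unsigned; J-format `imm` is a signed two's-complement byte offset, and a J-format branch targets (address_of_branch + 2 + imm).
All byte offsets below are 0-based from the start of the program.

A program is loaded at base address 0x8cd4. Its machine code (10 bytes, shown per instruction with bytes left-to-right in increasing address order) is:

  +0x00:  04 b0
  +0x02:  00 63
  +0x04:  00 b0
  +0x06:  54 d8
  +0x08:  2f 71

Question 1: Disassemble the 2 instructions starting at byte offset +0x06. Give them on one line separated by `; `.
andi $84, x2; subi $303, x0

@+06  little-endian(54 d8) = 0xd854
  top 4b → 0xd → andi [RI]
  rd@[11:10]=0x2 ⇒ x2
  imm@[9:0]=0x54 ⇒ $84
@+08  little-endian(2f 71) = 0x712f
  top 4b → 0x7 → subi [RI]
  rd@[11:10]=0x0 ⇒ x0
  imm@[9:0]=0x12f ⇒ $303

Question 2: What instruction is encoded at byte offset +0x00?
@+00  little-endian(04 b0) = 0xb004
  top 4b → 0xb → jz [J]
  imm: (w>>0)&0xfff=0x4 → $4

jz $4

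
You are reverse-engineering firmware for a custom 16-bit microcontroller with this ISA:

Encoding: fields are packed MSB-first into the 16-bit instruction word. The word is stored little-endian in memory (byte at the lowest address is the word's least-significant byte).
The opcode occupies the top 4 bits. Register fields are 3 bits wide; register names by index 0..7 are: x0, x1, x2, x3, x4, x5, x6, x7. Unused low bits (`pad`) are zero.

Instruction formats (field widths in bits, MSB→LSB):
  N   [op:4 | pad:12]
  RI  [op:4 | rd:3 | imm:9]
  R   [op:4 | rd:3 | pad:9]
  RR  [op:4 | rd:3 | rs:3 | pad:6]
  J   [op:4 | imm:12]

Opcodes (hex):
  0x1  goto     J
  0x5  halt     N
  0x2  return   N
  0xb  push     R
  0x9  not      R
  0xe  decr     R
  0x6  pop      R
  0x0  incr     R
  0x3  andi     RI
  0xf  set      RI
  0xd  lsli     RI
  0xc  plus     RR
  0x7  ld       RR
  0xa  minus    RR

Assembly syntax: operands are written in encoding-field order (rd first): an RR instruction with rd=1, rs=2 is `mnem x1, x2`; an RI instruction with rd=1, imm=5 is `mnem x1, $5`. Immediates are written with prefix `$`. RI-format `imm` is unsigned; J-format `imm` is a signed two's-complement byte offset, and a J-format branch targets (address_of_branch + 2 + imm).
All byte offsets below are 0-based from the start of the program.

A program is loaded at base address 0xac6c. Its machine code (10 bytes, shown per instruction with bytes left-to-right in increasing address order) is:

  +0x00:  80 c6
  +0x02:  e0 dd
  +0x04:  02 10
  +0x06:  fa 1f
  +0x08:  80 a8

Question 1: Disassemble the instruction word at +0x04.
goto $2

+0x04: 02 10 ⇒ word 0x1002 (little)
  top 4b → 0x1 → goto [J]
  imm@[11:0]=0x2 ⇒ $2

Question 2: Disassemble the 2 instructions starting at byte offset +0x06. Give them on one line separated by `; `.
[06] fa 1f → 0x1ffa
  top 4b → 0x1 → goto [J]
  imm@[11:0]=0xffa (s12→-6) ⇒ $-6
[08] 80 a8 → 0xa880
  top 4b → 0xa → minus [RR]
  rd@[11:9]=0x4 ⇒ x4
  rs@[8:6]=0x2 ⇒ x2

goto $-6; minus x4, x2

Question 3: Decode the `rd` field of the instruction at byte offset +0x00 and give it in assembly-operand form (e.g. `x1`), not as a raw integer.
@+00  little-endian(80 c6) = 0xc680
  top 4b → 0xc → plus [RR]
  [11:9] rd=3 = x3
  [8:6] rs=2 = x2

x3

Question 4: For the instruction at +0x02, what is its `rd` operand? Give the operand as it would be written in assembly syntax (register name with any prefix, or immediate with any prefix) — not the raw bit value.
@+02  little-endian(e0 dd) = 0xdde0
  opcode bits[15:12]=0xd: lsli/RI
  [11:9] rd=6 = x6
  [8:0] imm=480 = $480

x6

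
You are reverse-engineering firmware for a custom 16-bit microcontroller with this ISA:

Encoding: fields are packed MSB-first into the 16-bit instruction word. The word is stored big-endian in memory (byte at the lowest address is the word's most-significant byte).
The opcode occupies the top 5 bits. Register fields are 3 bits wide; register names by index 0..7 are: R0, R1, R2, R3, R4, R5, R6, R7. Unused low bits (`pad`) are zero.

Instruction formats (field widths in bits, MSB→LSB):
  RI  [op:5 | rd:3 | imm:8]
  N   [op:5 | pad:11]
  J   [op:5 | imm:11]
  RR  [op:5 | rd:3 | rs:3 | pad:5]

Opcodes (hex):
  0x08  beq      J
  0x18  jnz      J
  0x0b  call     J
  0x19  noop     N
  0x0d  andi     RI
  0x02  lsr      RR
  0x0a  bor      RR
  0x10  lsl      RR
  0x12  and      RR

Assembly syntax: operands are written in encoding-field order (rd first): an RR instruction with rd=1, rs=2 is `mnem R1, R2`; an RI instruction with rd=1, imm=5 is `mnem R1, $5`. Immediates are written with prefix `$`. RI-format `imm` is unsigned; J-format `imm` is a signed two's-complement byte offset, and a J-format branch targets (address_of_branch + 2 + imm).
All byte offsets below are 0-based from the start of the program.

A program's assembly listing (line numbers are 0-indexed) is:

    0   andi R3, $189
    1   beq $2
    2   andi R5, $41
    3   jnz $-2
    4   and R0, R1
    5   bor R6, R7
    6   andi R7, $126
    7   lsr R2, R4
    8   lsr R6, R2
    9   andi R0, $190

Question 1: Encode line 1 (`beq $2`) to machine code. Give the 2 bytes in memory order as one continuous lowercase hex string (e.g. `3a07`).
4002

1. beq fields op=0x8:5|imm=2:11 → word 4002h → 40 02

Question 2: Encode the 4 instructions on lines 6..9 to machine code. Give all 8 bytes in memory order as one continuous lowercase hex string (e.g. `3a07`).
line 6 (andi): pack op=0xd:5|rd=7:3|imm=126:8 = 0x6f7e; big→ 6f 7e
line 7 (lsr): pack op=0x2:5|rd=2:3|rs=4:3|pad=0:5 = 0x1280; big→ 12 80
line 8 (lsr): pack op=0x2:5|rd=6:3|rs=2:3|pad=0:5 = 0x1640; big→ 16 40
line 9 (andi): pack op=0xd:5|rd=0:3|imm=190:8 = 0x68be; big→ 68 be

6f7e1280164068be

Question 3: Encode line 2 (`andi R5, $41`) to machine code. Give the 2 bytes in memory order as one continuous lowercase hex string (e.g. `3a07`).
L2: andi op=0xd:5|rd=5:3|imm=41:8 ⇒ 0x6d29 ⇒ big 6d 29

6d29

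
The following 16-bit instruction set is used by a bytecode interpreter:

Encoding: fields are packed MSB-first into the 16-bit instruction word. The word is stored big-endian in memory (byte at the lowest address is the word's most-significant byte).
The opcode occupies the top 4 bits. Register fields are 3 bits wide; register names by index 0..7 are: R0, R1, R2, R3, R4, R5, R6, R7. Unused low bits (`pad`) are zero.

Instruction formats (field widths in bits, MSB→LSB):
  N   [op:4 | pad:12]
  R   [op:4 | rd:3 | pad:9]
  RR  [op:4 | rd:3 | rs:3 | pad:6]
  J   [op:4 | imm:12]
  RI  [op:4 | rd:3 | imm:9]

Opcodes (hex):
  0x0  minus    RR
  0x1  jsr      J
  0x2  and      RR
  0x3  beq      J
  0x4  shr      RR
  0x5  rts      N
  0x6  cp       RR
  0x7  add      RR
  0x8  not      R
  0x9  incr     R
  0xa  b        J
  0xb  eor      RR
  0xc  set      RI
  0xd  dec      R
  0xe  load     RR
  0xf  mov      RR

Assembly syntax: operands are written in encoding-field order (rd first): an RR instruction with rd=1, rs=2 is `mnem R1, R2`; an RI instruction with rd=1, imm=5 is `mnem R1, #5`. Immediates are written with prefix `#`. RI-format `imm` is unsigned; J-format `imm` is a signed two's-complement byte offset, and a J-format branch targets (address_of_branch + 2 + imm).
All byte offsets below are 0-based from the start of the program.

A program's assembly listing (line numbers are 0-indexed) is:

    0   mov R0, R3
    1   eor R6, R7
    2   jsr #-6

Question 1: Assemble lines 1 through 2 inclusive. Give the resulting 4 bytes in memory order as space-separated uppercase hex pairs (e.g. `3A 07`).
BD C0 1F FA

line 1 (eor): pack op=0xb:4|rd=6:3|rs=7:3|pad=0:6 = 0xbdc0; big→ bd c0
line 2 (jsr): pack op=0x1:4|imm=-6:12 = 0x1ffa; big→ 1f fa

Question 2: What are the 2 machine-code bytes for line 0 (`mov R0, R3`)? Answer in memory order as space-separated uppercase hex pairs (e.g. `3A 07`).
line 0 (mov): pack op=0xf:4|rd=0:3|rs=3:3|pad=0:6 = 0xf0c0; big→ f0 c0

F0 C0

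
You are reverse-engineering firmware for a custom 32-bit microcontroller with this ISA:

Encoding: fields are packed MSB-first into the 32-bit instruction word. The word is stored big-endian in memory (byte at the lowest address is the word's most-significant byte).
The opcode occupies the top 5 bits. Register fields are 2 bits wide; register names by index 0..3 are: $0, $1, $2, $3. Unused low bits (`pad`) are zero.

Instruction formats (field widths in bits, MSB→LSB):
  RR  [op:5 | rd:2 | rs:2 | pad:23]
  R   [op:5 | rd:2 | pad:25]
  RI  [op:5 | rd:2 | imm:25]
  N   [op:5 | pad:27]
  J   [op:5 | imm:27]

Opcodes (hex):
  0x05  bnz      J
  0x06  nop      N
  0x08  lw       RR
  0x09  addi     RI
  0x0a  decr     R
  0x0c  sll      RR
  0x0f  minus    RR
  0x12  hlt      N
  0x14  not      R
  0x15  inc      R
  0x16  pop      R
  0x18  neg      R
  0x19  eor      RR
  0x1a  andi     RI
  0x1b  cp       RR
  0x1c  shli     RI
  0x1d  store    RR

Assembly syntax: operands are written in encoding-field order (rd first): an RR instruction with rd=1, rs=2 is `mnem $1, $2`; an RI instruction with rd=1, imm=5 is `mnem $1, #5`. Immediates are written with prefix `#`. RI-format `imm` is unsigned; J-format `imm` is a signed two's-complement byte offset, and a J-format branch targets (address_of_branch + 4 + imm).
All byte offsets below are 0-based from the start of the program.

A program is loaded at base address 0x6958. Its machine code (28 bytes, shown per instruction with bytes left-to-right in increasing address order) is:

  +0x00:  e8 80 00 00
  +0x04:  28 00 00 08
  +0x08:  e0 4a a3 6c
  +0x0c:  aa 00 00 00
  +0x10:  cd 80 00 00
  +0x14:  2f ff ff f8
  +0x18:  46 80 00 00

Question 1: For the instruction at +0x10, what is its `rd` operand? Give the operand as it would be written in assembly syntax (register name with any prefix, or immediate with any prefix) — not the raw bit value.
$2

off 0x10: read cd 80 00 00 as big → 0xcd800000
  opcode bits[31:27]=0x19: eor/RR
  rd: (w>>25)&0x3=0x2 → $2
  rs: (w>>23)&0x3=0x3 → $3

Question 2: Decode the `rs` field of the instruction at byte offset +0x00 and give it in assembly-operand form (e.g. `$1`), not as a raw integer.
@+00  big-endian(e8 80 00 00) = 0xe8800000
  op=0xe8800000>>27=0x1d ⇒ store (RR)
  [26:25] rd=0 = $0
  [24:23] rs=1 = $1

$1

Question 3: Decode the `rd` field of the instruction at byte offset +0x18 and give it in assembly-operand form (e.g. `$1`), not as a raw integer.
$3

off 0x18: read 46 80 00 00 as big → 0x46800000
  opcode bits[31:27]=0x8: lw/RR
  rd@[26:25]=0x3 ⇒ $3
  rs@[24:23]=0x1 ⇒ $1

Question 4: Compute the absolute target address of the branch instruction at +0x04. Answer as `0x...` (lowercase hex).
+0x04: 28 00 00 08 ⇒ word 0x28000008 (big)
  op=0x28000008>>27=0x5 ⇒ bnz (J)
  imm: (w>>0)&0x7ffffff=0x8 → #8
  target = base 0x6958 + off 0x04 + 4 + imm 8 = 0x6968

0x6968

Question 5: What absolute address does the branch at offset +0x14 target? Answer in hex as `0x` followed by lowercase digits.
off 0x14: read 2f ff ff f8 as big → 0x2ffffff8
  top 5b → 0x5 → bnz [J]
  [26:0] imm=134217720 (s27→-8) = #-8
  target = base 0x6958 + off 0x14 + 4 + imm -8 = 0x6968

0x6968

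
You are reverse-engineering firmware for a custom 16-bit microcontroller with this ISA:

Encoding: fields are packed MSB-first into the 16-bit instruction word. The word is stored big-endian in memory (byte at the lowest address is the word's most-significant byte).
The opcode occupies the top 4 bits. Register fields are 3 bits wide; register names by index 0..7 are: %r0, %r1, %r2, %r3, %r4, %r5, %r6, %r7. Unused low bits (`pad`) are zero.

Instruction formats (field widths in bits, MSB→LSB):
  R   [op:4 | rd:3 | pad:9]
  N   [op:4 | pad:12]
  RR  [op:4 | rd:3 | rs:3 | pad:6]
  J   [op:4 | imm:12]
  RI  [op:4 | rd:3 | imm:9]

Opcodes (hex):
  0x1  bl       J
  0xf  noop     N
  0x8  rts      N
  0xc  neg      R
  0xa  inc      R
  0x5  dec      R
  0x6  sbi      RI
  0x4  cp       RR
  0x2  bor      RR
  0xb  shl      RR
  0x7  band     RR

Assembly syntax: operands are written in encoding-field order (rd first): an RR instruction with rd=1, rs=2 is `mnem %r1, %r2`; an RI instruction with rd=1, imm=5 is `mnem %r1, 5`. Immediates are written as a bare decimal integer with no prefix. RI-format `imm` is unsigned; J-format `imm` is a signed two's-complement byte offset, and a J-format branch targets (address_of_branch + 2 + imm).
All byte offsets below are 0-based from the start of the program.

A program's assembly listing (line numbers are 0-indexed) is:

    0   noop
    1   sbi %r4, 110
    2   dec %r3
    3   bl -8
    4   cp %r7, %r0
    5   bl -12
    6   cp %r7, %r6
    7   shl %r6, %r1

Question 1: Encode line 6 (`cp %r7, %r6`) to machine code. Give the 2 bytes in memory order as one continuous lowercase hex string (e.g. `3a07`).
6. cp fields op=0x4:4|rd=7:3|rs=6:3|pad=0:6 → word 4f80h → 4f 80

4f80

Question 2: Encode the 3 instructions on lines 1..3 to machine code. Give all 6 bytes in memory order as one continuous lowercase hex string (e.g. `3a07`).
1. sbi fields op=0x6:4|rd=4:3|imm=110:9 → word 686eh → 68 6e
2. dec fields op=0x5:4|rd=3:3|pad=0:9 → word 5600h → 56 00
3. bl fields op=0x1:4|imm=-8:12 → word 1ff8h → 1f f8

686e56001ff8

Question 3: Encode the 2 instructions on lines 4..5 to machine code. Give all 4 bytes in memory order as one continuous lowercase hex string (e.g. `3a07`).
4. cp fields op=0x4:4|rd=7:3|rs=0:3|pad=0:6 → word 4e00h → 4e 00
5. bl fields op=0x1:4|imm=-12:12 → word 1ff4h → 1f f4

4e001ff4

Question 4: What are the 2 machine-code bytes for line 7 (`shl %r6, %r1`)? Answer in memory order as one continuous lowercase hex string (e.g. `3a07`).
bc40

L7: shl op=0xb:4|rd=6:3|rs=1:3|pad=0:6 ⇒ 0xbc40 ⇒ big bc 40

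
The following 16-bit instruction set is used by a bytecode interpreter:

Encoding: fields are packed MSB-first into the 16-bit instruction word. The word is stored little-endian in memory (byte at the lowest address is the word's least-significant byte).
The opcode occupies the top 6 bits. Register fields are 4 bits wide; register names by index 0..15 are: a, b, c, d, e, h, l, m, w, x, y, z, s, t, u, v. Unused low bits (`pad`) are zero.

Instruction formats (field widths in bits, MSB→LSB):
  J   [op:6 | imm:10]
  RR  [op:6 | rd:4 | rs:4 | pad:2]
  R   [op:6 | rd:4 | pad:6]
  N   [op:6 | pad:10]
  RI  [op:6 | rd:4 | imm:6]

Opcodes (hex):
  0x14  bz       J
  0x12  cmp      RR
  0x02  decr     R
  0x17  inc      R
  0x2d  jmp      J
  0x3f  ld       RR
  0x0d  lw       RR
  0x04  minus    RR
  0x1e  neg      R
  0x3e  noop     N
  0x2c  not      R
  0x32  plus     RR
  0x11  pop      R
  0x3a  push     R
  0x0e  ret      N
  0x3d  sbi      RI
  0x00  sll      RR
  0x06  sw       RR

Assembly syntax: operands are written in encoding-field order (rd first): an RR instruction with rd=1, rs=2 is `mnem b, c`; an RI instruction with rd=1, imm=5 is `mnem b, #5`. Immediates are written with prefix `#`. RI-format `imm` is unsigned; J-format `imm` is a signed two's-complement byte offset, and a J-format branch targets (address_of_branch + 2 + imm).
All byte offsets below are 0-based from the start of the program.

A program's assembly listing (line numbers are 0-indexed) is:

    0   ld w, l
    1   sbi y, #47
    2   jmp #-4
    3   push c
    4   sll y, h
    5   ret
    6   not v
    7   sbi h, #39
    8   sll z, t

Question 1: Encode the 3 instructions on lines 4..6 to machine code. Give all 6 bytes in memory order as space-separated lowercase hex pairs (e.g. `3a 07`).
94 02 00 38 c0 b3

4. sll fields op=0x0:6|rd=10:4|rs=5:4|pad=0:2 → word 0294h → 94 02
5. ret fields op=0xe:6|pad=0:10 → word 3800h → 00 38
6. not fields op=0x2c:6|rd=15:4|pad=0:6 → word b3c0h → c0 b3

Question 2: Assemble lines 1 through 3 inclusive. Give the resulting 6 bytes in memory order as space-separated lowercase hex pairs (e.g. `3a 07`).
line 1 (sbi): pack op=0x3d:6|rd=10:4|imm=47:6 = 0xf6af; little→ af f6
line 2 (jmp): pack op=0x2d:6|imm=-4:10 = 0xb7fc; little→ fc b7
line 3 (push): pack op=0x3a:6|rd=2:4|pad=0:6 = 0xe880; little→ 80 e8

af f6 fc b7 80 e8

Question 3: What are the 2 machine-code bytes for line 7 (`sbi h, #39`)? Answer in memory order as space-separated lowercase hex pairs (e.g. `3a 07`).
line 7 (sbi): pack op=0x3d:6|rd=5:4|imm=39:6 = 0xf567; little→ 67 f5

67 f5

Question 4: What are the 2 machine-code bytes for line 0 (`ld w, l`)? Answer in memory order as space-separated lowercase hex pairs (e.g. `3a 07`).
18 fe

line 0 (ld): pack op=0x3f:6|rd=8:4|rs=6:4|pad=0:2 = 0xfe18; little→ 18 fe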